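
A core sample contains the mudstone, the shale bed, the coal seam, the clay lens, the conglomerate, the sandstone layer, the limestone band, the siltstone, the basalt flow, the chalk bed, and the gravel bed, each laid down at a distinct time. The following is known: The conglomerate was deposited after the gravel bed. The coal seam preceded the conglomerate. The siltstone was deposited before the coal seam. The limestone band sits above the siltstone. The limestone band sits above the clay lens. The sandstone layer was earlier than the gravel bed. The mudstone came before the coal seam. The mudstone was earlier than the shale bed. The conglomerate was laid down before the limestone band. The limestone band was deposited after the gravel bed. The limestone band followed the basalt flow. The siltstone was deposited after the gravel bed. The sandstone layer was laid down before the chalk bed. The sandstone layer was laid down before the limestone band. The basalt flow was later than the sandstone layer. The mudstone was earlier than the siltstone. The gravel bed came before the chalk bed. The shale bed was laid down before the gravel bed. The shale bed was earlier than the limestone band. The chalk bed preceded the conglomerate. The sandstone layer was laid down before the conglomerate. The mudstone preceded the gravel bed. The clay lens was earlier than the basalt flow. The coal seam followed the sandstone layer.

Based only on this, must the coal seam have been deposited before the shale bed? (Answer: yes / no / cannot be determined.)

Tracing the constraints gives the shale bed → the gravel bed → the siltstone → the coal seam, so the shale bed must come before the coal seam.
That means the coal seam cannot be before the shale bed.

no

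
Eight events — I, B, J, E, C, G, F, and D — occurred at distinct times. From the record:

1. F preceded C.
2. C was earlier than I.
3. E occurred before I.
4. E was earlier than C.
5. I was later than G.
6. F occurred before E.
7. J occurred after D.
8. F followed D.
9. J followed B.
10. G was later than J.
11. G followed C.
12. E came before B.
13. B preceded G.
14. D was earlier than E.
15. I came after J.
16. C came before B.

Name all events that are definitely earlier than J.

B, C, D, E, F

Directly stated before J: B and D.
C reaches J via C → B → J.
E reaches J via E → B → J.
F reaches J via F → C → B → J.
No chain forces G (or any of the others) ahead of J.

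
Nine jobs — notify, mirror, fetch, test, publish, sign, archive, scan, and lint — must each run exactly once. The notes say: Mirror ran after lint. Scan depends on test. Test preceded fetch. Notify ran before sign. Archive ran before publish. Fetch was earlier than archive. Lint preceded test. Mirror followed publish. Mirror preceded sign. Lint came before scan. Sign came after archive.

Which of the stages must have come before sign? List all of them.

Directly stated before sign: archive, mirror, and notify.
Fetch reaches sign via fetch → archive → sign.
Lint reaches sign via lint → mirror → sign.
Publish reaches sign via publish → mirror → sign.
Likewise test reaches sign by chaining the stated constraints.
No chain forces scan ahead of sign.

archive, fetch, lint, mirror, notify, publish, test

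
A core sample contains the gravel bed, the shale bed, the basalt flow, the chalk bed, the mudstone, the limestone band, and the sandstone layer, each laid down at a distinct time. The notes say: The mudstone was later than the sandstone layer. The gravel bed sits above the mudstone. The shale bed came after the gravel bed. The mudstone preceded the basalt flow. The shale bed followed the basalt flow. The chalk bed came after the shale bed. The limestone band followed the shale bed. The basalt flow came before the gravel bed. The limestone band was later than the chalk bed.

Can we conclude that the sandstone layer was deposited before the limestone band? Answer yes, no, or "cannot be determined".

yes

Chain the constraints: the sandstone layer → the mudstone → the basalt flow → the shale bed → the limestone band. Each link is directly stated, so the sandstone layer comes before the limestone band.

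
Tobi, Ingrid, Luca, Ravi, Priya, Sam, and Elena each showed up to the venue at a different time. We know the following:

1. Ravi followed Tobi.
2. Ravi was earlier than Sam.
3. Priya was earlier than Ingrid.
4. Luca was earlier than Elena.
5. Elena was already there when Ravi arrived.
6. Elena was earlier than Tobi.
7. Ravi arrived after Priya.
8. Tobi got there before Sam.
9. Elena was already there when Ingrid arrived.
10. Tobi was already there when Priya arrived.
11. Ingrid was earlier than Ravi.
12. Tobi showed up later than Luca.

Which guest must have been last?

Sam

Every other guest has a chain of constraints placing them before Sam, so Sam is last.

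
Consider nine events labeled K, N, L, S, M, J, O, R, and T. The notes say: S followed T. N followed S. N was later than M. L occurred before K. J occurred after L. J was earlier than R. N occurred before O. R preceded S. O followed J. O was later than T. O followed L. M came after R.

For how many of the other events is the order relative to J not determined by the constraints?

2

Forced before J: L; forced after J: M, N, O, R, and S.
That leaves K and T with no forced order relative to J — 2.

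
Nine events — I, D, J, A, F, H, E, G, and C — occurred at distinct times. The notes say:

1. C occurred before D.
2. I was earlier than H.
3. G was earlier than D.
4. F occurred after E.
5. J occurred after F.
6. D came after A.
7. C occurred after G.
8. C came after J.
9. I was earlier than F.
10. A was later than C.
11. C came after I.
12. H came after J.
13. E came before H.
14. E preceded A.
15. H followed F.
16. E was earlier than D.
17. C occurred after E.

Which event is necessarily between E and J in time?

F

Tracing the constraints gives E → F → J, so F sits after E and before J.
No other event is forced both after E and before J.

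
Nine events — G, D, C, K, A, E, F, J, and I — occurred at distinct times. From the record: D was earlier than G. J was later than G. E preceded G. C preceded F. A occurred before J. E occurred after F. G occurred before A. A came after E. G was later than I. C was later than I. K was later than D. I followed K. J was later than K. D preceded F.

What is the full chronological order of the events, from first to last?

The constraints fix every adjacent pair, so only one ordering works:
D → K → I → C → F → E → G → A → J.

D, K, I, C, F, E, G, A, J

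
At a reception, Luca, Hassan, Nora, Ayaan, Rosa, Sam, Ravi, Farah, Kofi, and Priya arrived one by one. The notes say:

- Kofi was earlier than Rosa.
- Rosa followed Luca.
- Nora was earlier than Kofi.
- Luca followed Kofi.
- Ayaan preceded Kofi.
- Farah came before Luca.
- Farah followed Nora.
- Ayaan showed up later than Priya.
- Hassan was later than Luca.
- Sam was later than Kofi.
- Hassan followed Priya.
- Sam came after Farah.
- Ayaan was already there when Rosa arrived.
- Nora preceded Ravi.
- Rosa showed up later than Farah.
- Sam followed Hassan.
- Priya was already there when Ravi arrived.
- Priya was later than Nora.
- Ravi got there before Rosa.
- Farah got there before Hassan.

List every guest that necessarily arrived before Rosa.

Directly stated before Rosa: Ayaan, Farah, Kofi, Luca, and Ravi.
Nora reaches Rosa via Nora → Farah → Rosa.
Priya reaches Rosa via Priya → Ayaan → Rosa.
No chain forces Sam (or any of the others) ahead of Rosa.

Ayaan, Farah, Kofi, Luca, Nora, Priya, Ravi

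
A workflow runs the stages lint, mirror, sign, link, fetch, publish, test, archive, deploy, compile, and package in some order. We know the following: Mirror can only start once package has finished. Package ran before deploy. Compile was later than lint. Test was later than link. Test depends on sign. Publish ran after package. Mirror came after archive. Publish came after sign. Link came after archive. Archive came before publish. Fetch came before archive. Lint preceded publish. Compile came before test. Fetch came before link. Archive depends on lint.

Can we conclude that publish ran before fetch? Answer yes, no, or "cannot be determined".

Tracing the constraints gives fetch → archive → publish, so fetch must come before publish.
That means publish cannot be before fetch.

no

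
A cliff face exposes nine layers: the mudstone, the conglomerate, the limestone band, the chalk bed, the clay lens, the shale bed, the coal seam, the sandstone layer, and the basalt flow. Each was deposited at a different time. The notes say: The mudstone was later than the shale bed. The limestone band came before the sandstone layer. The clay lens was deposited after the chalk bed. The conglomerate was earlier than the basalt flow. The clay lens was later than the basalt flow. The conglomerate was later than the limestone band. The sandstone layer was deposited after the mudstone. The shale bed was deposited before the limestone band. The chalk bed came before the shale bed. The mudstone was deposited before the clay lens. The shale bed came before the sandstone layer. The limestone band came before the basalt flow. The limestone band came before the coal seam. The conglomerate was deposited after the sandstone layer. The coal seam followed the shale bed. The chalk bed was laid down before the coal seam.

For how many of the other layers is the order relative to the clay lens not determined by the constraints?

Forced before the clay lens: the basalt flow, the chalk bed, the conglomerate, the limestone band, the mudstone, the sandstone layer, and the shale bed.
That leaves the coal seam with no forced order relative to the clay lens — 1.

1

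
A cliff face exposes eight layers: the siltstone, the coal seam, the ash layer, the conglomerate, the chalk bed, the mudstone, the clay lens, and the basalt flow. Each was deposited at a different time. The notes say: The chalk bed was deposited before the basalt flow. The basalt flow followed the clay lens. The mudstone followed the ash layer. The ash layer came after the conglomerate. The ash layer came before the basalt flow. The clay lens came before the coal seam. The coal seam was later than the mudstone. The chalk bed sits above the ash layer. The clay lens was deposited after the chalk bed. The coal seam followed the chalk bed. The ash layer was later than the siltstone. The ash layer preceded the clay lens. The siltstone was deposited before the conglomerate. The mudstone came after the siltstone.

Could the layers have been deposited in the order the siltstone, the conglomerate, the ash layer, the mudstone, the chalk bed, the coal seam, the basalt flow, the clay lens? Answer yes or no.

The constraints require the clay lens before the basalt flow, but in the proposed sequence the basalt flow appears ahead of the clay lens. That one violation is enough.

no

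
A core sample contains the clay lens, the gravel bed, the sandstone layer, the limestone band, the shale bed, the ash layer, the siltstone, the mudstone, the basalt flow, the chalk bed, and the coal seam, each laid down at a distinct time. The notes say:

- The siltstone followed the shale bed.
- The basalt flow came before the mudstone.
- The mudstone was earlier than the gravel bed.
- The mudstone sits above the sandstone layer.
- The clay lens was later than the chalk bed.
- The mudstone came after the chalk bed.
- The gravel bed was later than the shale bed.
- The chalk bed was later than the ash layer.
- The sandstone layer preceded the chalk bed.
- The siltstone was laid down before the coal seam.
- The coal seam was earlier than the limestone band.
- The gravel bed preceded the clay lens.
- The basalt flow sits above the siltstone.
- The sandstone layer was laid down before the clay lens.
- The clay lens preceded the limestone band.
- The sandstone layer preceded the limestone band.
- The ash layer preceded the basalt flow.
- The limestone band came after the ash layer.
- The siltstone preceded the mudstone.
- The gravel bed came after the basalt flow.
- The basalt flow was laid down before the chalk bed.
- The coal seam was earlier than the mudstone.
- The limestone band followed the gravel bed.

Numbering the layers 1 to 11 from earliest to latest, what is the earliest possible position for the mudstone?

8

The ash layer, the basalt flow, the chalk bed, the coal seam, the sandstone layer, the shale bed, and the siltstone must all come before the mudstone — 7 forced predecessors.
Nothing else is forced ahead of the mudstone, so its earliest slot is position 7 + 1 = 8.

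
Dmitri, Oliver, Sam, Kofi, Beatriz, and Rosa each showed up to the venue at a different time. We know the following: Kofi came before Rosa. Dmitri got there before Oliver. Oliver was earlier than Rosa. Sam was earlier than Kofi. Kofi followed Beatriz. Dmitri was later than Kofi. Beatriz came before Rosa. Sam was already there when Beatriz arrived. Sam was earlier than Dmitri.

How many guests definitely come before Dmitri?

Directly stated before Dmitri: Kofi and Sam.
Beatriz reaches Dmitri via Beatriz → Kofi → Dmitri.
No chain forces Oliver (or any of the others) ahead of Dmitri.
That's Beatriz, Kofi, and Sam — 3 in all.

3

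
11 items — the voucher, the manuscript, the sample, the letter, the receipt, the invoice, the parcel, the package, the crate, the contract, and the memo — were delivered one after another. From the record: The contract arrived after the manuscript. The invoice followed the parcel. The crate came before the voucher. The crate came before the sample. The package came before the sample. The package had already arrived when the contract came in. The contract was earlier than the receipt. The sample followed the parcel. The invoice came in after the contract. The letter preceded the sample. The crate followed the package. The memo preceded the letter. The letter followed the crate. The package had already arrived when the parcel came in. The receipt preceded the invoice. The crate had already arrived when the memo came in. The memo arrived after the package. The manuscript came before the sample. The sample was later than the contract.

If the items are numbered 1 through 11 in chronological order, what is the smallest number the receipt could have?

The contract, the manuscript, and the package must all come before the receipt — 3 forced predecessors.
Nothing else is forced ahead of the receipt, so its earliest slot is position 3 + 1 = 4.

4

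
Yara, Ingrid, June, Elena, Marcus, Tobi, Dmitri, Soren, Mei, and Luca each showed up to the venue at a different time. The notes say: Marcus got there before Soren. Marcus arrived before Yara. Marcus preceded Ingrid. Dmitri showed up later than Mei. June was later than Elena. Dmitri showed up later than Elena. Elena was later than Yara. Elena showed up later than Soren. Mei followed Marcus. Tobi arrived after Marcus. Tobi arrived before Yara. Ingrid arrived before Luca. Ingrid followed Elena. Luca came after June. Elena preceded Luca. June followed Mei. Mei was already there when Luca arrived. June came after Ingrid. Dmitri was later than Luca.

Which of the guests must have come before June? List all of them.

Directly stated before June: Elena, Ingrid, and Mei.
Marcus reaches June via Marcus → Mei → June.
Soren reaches June via Soren → Elena → June.
Tobi reaches June via Tobi → Yara → Elena → June.
Likewise Yara reaches June by chaining the stated constraints.
No chain forces Luca (or any of the others) ahead of June.

Elena, Ingrid, Marcus, Mei, Soren, Tobi, Yara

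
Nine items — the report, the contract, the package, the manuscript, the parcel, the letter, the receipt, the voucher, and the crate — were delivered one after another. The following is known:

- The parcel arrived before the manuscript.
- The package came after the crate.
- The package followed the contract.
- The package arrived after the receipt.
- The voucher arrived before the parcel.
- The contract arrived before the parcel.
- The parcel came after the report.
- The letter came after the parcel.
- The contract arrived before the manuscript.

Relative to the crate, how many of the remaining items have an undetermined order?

Forced after the crate: the package.
That leaves the contract, the letter, the manuscript, the parcel, the receipt, the report, and the voucher with no forced order relative to the crate — 7.

7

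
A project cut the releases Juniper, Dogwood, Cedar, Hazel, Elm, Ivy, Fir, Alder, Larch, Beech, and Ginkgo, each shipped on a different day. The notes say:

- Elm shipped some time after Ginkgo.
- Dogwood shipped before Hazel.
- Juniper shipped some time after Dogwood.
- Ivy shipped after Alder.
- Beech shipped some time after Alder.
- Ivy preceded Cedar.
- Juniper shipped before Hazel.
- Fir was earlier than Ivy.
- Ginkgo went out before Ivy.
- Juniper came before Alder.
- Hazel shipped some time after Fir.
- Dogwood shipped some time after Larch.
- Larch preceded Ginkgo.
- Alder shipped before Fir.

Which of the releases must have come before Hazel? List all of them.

Alder, Dogwood, Fir, Juniper, Larch

Directly stated before Hazel: Dogwood, Fir, and Juniper.
Alder reaches Hazel via Alder → Fir → Hazel.
Larch reaches Hazel via Larch → Dogwood → Hazel.
No chain forces Ivy (or any of the others) ahead of Hazel.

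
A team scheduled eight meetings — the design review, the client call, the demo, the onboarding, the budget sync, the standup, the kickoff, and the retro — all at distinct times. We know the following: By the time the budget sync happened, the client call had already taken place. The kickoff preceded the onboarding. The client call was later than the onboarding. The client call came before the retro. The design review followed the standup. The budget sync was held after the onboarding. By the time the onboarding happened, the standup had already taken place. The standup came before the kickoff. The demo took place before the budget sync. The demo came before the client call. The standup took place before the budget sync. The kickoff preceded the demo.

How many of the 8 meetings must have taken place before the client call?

4

Directly stated before the client call: the demo and the onboarding.
The kickoff reaches the client call via the kickoff → the demo → the client call.
The standup reaches the client call via the standup → the onboarding → the client call.
No chain forces the retro (or any of the others) ahead of the client call.
That's the demo, the kickoff, the onboarding, and the standup — 4 in all.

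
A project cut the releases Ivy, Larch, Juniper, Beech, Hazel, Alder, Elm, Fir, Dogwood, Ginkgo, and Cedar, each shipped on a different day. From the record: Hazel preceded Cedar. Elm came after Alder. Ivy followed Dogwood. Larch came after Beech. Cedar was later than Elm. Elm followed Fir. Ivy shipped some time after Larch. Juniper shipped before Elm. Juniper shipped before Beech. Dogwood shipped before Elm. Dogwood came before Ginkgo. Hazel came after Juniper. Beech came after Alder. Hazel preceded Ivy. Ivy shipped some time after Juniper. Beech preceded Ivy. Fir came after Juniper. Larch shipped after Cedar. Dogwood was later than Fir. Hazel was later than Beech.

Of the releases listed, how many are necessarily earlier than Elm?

4

Directly stated before Elm: Alder, Dogwood, Fir, and Juniper.
That's Alder, Dogwood, Fir, and Juniper — 4 in all.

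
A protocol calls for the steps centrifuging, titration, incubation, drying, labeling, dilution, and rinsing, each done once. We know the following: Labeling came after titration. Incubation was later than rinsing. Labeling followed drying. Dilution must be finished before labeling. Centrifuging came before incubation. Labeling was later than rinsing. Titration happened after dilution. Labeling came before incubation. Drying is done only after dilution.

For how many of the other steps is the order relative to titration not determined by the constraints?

3

Forced before titration: dilution; forced after titration: incubation and labeling.
That leaves centrifuging, drying, and rinsing with no forced order relative to titration — 3.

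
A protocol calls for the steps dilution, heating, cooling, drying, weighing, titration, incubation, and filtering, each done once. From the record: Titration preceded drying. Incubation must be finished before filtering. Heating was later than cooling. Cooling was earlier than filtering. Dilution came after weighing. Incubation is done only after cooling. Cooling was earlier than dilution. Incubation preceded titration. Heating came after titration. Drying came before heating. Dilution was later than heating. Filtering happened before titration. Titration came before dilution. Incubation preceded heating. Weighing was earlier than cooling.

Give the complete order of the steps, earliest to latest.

The constraints fix every adjacent pair, so only one ordering works:
weighing → cooling → incubation → filtering → titration → drying → heating → dilution.

weighing, cooling, incubation, filtering, titration, drying, heating, dilution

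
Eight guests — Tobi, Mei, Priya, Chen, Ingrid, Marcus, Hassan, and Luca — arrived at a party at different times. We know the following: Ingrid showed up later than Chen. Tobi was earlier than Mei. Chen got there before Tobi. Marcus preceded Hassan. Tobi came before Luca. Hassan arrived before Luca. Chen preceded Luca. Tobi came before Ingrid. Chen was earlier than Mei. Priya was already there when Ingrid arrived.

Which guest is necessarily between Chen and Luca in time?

Tracing the constraints gives Chen → Tobi → Luca, so Tobi sits after Chen and before Luca.
No other guest is forced both after Chen and before Luca.

Tobi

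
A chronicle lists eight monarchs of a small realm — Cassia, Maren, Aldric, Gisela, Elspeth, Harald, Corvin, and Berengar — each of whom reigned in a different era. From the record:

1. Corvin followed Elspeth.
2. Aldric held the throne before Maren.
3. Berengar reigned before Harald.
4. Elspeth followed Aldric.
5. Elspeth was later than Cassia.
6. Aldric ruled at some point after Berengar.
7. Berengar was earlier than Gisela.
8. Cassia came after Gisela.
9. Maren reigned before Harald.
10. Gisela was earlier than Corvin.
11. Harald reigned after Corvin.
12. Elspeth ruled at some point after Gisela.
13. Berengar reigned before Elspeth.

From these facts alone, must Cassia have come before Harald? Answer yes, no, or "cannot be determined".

Chain the constraints: Cassia → Elspeth → Corvin → Harald. Each link is directly stated, so Cassia comes before Harald.

yes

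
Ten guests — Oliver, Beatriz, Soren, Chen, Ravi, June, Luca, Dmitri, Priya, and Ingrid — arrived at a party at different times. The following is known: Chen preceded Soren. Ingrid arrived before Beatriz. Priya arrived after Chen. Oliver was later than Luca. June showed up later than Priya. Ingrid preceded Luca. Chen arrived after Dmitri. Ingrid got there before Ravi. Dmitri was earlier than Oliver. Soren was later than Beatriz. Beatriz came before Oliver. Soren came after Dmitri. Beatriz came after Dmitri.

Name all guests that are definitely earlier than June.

Chen, Dmitri, Priya

Directly stated before June: Priya.
Chen reaches June via Chen → Priya → June.
Dmitri reaches June via Dmitri → Chen → Priya → June.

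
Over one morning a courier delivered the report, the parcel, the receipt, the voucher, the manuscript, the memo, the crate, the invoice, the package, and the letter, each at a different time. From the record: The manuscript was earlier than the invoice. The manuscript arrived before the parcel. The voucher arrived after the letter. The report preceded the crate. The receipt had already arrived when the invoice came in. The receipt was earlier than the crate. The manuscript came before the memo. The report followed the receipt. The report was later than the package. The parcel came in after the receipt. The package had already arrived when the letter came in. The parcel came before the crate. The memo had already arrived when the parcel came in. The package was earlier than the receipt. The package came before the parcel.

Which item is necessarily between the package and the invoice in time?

Tracing the constraints gives the package → the receipt → the invoice, so the receipt sits after the package and before the invoice.
No other item is forced both after the package and before the invoice.

the receipt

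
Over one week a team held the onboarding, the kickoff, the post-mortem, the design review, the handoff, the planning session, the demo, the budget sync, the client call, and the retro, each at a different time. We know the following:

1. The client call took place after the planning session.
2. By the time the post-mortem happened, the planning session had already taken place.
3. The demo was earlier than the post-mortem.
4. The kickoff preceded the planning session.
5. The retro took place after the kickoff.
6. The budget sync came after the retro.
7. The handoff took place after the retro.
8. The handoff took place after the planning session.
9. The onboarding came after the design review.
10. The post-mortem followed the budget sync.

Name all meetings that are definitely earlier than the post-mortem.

the budget sync, the demo, the kickoff, the planning session, the retro

Directly stated before the post-mortem: the budget sync, the demo, and the planning session.
The kickoff reaches the post-mortem via the kickoff → the planning session → the post-mortem.
The retro reaches the post-mortem via the retro → the budget sync → the post-mortem.
No chain forces the onboarding (or any of the others) ahead of the post-mortem.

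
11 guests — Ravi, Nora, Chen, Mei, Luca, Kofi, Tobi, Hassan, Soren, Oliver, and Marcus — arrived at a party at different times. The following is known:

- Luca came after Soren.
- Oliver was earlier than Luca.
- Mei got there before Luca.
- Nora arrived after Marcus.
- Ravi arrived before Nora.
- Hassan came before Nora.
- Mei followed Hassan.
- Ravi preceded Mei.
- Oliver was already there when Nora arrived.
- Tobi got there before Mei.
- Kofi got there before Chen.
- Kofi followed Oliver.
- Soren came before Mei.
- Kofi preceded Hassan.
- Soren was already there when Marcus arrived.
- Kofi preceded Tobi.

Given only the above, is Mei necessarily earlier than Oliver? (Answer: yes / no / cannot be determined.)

no

Tracing the constraints gives Oliver → Kofi → Tobi → Mei, so Oliver must come before Mei.
That means Mei cannot be before Oliver.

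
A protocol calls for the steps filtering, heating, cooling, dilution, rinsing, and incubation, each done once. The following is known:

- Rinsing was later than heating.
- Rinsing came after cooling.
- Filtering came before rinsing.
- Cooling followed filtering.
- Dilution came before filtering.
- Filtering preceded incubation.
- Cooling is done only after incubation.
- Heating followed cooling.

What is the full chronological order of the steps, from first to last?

dilution, filtering, incubation, cooling, heating, rinsing

The constraints fix every adjacent pair, so only one ordering works:
dilution → filtering → incubation → cooling → heating → rinsing.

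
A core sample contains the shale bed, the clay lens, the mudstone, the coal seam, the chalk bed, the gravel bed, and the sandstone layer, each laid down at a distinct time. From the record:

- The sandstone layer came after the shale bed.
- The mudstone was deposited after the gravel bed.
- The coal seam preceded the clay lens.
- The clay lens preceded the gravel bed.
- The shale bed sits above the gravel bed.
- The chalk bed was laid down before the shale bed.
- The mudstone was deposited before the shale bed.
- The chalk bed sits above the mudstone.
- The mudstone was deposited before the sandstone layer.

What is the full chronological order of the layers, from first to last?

the coal seam, the clay lens, the gravel bed, the mudstone, the chalk bed, the shale bed, the sandstone layer

The constraints fix every adjacent pair, so only one ordering works:
the coal seam → the clay lens → the gravel bed → the mudstone → the chalk bed → the shale bed → the sandstone layer.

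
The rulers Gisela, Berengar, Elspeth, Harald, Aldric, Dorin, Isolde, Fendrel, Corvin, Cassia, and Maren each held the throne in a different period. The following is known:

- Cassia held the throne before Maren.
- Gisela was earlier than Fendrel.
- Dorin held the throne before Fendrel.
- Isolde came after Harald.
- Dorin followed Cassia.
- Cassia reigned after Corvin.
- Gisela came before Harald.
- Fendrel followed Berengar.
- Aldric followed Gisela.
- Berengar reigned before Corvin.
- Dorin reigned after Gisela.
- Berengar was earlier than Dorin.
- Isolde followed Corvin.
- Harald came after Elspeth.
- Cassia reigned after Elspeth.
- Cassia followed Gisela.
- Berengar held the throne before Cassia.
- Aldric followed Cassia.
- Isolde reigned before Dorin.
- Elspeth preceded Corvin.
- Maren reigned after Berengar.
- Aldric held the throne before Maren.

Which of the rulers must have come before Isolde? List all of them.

Berengar, Corvin, Elspeth, Gisela, Harald

Directly stated before Isolde: Corvin and Harald.
Berengar reaches Isolde via Berengar → Corvin → Isolde.
Elspeth reaches Isolde via Elspeth → Harald → Isolde.
Gisela reaches Isolde via Gisela → Harald → Isolde.
No chain forces Cassia (or any of the others) ahead of Isolde.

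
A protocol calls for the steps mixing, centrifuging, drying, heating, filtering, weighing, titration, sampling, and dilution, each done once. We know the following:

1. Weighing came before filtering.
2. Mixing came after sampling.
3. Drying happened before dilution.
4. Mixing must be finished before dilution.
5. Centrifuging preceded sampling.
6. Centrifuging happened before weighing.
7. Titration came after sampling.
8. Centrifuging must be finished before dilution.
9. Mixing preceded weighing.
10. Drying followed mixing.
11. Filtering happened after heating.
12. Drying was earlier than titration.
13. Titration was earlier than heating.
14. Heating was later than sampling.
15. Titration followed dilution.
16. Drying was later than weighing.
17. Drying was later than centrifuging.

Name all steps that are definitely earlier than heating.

Directly stated before heating: sampling and titration.
Centrifuging reaches heating via centrifuging → sampling → heating.
Dilution reaches heating via dilution → titration → heating.
Drying reaches heating via drying → titration → heating.
Likewise mixing and weighing each reach heating by chaining the stated constraints.

centrifuging, dilution, drying, mixing, sampling, titration, weighing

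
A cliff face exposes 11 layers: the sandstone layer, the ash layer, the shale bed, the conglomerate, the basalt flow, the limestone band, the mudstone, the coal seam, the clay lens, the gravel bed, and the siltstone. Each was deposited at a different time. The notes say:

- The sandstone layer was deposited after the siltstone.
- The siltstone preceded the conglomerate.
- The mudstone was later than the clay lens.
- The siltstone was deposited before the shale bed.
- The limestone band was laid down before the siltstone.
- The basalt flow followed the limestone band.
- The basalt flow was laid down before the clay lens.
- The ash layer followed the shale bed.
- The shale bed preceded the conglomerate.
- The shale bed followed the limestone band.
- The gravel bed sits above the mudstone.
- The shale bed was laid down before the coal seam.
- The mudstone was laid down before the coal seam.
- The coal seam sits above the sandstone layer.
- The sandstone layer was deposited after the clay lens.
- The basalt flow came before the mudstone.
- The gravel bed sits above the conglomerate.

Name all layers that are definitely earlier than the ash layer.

the limestone band, the shale bed, the siltstone

Directly stated before the ash layer: the shale bed.
The limestone band reaches the ash layer via the limestone band → the shale bed → the ash layer.
The siltstone reaches the ash layer via the siltstone → the shale bed → the ash layer.
No chain forces the coal seam (or any of the others) ahead of the ash layer.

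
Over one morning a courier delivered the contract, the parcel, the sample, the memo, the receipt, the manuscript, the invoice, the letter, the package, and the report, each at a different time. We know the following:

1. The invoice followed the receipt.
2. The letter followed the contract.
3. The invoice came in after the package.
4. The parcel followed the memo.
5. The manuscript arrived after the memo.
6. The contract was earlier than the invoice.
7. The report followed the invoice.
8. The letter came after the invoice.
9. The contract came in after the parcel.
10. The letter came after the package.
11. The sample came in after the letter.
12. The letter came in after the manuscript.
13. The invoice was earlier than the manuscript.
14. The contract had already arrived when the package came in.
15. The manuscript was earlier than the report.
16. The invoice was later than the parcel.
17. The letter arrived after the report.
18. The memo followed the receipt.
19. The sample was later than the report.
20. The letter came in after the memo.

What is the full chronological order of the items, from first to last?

the receipt, the memo, the parcel, the contract, the package, the invoice, the manuscript, the report, the letter, the sample

The constraints fix every adjacent pair, so only one ordering works:
the receipt → the memo → the parcel → the contract → the package → the invoice → the manuscript → the report → the letter → the sample.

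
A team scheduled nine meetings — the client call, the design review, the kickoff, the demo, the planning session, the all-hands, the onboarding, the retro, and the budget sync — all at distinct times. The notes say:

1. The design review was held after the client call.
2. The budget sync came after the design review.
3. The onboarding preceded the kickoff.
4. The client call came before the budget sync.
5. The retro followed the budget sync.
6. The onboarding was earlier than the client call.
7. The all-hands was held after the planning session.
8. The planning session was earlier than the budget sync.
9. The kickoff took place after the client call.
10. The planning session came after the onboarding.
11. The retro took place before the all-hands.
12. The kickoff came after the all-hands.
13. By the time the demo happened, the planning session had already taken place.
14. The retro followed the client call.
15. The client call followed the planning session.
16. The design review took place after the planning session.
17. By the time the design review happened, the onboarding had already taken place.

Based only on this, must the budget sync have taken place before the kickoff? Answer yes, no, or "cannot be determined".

Chain the constraints: the budget sync → the retro → the all-hands → the kickoff. Each link is directly stated, so the budget sync comes before the kickoff.

yes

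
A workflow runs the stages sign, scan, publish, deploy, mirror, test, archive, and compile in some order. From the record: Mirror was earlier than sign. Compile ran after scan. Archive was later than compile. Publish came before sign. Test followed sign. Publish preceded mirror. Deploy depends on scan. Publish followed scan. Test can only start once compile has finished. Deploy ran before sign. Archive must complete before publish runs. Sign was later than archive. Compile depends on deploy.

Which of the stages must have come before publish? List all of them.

archive, compile, deploy, scan

Directly stated before publish: archive and scan.
Compile reaches publish via compile → archive → publish.
Deploy reaches publish via deploy → compile → archive → publish.
No chain forces sign (or any of the others) ahead of publish.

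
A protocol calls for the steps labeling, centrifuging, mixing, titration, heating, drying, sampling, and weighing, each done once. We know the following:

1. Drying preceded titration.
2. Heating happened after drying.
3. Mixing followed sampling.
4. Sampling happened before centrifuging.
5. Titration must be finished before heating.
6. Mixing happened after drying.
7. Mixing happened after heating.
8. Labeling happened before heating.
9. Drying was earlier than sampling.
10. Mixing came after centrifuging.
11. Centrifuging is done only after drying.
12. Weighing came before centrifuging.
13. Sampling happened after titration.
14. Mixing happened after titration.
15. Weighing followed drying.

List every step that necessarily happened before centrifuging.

drying, sampling, titration, weighing

Directly stated before centrifuging: drying, sampling, and weighing.
Titration reaches centrifuging via titration → sampling → centrifuging.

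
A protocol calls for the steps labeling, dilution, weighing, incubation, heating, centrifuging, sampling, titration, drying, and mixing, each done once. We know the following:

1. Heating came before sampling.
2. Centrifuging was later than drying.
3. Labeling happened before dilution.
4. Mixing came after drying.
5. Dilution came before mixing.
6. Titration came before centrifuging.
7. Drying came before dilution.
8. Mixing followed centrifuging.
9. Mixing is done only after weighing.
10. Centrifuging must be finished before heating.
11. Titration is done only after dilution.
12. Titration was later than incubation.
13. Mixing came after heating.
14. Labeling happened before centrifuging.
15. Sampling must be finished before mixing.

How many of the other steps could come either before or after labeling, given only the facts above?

3

Forced after labeling: centrifuging, dilution, heating, mixing, sampling, and titration.
That leaves drying, incubation, and weighing with no forced order relative to labeling — 3.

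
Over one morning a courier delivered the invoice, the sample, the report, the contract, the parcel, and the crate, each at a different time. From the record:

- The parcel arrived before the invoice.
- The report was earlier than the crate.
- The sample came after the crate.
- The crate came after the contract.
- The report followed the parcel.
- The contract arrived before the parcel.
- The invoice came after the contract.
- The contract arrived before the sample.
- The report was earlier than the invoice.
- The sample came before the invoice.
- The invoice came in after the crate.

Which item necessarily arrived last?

Every other item has a chain of constraints placing it before the invoice, so the invoice is last.

the invoice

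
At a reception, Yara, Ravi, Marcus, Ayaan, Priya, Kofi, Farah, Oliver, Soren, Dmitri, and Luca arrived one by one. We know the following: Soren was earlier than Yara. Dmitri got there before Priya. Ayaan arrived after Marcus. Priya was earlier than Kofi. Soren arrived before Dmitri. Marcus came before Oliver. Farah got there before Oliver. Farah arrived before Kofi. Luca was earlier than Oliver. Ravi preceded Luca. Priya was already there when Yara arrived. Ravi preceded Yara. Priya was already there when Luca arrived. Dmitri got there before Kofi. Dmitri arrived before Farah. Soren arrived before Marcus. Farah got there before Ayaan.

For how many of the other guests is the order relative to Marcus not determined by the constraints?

7

Forced before Marcus: Soren; forced after Marcus: Ayaan and Oliver.
That leaves Dmitri, Farah, Kofi, Luca, Priya, Ravi, and Yara with no forced order relative to Marcus — 7.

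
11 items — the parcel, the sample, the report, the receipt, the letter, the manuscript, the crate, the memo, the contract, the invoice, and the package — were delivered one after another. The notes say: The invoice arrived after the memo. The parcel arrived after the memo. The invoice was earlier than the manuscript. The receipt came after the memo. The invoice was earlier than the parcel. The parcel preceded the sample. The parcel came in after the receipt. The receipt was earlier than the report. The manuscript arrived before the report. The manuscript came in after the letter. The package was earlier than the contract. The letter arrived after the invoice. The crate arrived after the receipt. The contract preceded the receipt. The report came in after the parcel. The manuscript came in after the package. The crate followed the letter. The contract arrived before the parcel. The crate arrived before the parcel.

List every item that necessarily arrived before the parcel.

the contract, the crate, the invoice, the letter, the memo, the package, the receipt

Directly stated before the parcel: the contract, the crate, the invoice, the memo, and the receipt.
The letter reaches the parcel via the letter → the crate → the parcel.
The package reaches the parcel via the package → the contract → the parcel.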